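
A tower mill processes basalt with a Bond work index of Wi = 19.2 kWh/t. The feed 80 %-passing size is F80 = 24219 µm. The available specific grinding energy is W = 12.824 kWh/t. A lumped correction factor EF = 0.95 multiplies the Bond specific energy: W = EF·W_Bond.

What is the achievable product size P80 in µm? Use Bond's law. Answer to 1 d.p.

Bond:  W = 10 Wi (1/√P − 1/√F)
W_Bond = W / EF = 12.824 / 0.95 = 13.4989 kWh/t
P80^(−½) = W_Bond/(10 Wi) + F80^(−½)
  = 13.4989/(10·19.2) + 1/√24219 = 0.070307 + 0.006426 = 0.076733
P80 = (1/0.076733)² = 13.0322² = 169.84 µm

P80 = 169.8 µm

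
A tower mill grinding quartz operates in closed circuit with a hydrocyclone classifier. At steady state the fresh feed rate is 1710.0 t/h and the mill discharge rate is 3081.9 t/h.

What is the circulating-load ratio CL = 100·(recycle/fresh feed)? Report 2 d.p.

CL = 80.23 %

Steady state: M = F + R.
R = M − F = 3081.9 − 1710.0 = 1371.9 t/h
CL = 100·R/F = 100·1371.9/1710.0 = 80.23 %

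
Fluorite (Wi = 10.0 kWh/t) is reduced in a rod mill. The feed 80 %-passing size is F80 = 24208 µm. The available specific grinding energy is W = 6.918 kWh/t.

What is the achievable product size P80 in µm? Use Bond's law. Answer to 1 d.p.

W = 10 Wi (1/√P80 − 1/√F80)  [Bond]
P80^-0.5 = F80^-0.5 + W/(10 Wi)
  = 6.9180/(10·10.0) + 1/√24208 = 0.069180 + 0.006427 = 0.075607
P80 = (1/0.075607)² = 13.2263² = 174.93 µm

P80 = 174.9 µm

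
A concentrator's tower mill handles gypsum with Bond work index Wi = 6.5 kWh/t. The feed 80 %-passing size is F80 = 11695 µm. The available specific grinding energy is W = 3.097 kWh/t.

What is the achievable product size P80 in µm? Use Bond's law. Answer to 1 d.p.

P80 = 308.9 µm

W = 10·Wi·(P80^(-½) − F80^(-½))
P80^-0.5 = F80^-0.5 + W/(10 Wi)
  = 3.0970/(10·6.5) + 1/√11695 = 0.047646 + 0.009247 = 0.056893
P80 = (1/0.056893)² = 17.5768² = 308.94 µm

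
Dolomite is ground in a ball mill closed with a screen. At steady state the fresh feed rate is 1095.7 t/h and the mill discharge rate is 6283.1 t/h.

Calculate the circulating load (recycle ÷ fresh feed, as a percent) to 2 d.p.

Mill node: discharge = fresh + recycle.
R = M − F = 6283.1 − 1095.7 = 5187.4 t/h
CL = 100·R/F = 100·5187.4/1095.7 = 473.43 %

CL = 473.43 %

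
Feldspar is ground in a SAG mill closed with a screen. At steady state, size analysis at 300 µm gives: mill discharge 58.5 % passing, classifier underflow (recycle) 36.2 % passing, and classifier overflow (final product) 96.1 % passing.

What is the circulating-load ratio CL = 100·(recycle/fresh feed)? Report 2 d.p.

CL = 168.61 %

Balance %-passing 300 µm (r = R/F):
(1+r)d = ru + o → r = (o−d)/(d−u)
r = (96.1 − 58.5)/(58.5 − 36.2) = 37.6/22.3 = 1.6861
CL = 100·r = 168.61 %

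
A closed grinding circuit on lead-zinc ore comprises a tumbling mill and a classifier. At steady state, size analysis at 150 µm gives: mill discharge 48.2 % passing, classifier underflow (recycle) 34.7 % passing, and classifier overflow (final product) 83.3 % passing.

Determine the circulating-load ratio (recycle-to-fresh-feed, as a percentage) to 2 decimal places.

Two-product formula at 150 µm:
Fd + Rd = Ru + Fo ⇒ R/F = (o−d)/(d−u)
r = (83.3 − 48.2)/(48.2 − 34.7) = 35.1/13.5 = 2.6000
CL = 100·r = 260.00 %

CL = 260.00 %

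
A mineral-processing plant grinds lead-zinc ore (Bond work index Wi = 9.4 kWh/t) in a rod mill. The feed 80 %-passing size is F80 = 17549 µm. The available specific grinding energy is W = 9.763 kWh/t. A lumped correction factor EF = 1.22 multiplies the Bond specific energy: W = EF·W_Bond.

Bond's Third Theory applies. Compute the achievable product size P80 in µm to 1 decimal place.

W = 10·Wi·(P80^(-½) − F80^(-½))
W_Bond = W / EF = 9.763 / 1.22 = 8.0025 kWh/t
⇒ 1/√P80 = W_Bond/(10·Wi) + 1/√F80
  = 8.0025/(10·9.4) + 1/√17549 = 0.085133 + 0.007549 = 0.092681
P80 = (1/0.092681)² = 10.7897² = 116.42 µm

P80 = 116.4 µm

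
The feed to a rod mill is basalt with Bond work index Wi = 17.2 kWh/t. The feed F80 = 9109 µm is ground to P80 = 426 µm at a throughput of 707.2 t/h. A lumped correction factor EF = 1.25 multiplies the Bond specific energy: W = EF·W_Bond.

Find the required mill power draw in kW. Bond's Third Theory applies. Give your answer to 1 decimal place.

P = 5773.6 kW

W = 10 Wi / √P80 − 10 Wi / √F80
W = 10·17.2·(1/√426 − 1/√9109) = 10·17.2·(0.037972) = 6.5313 kWh/t
With EF = 1.25: W = 6.5313·1.25 = 8.1641 kWh/t
Power = W × throughput = 8.1641 kWh/t × 707.2 t/h = 5773.6 kW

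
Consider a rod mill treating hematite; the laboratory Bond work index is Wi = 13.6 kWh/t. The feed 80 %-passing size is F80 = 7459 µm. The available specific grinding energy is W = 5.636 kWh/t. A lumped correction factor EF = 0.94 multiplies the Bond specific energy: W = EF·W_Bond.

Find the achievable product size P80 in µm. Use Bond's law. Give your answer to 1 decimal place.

P80 = 322.7 µm

W = 10 Wi (1/√P80 − 1/√F80)  [Bond]
W_Bond = W / EF = 5.636 / 0.94 = 5.9957 kWh/t
P80^(−½) = W_Bond/(10 Wi) + F80^(−½)
  = 5.9957/(10·13.6) + 1/√7459 = 0.044086 + 0.011579 = 0.055665
P80 = (1/0.055665)² = 17.9646² = 322.73 µm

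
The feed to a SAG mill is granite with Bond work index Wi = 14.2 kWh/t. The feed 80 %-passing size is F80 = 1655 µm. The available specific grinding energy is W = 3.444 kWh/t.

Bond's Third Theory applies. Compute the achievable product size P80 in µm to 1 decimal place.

P80 = 419.3 µm

W = 10·Wi·[P80^(−½) − F80^(−½)]
P80^-0.5 = F80^-0.5 + W/(10 Wi)
  = 3.4440/(10·14.2) + 1/√1655 = 0.024254 + 0.024581 = 0.048835
P80 = (1/0.048835)² = 20.4773² = 419.32 µm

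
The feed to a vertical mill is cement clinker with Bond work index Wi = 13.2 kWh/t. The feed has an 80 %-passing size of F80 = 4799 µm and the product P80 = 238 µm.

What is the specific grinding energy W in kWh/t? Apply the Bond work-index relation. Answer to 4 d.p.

W = 10 Wi (1/√P80 − 1/√F80)  [Bond]
1/√238 = 0.064820;  1/√4799 = 0.014435
W = 10·13.2·(0.064820 − 0.014435) = 6.6508 kWh/t

W = 6.6508 kWh/t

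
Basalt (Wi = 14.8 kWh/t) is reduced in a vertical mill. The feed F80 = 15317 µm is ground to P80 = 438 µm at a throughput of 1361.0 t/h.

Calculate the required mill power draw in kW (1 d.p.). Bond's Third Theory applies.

W = 10·Wi·[P80^(−½) − F80^(−½)]
W = 10·14.8·(1/√438 − 1/√15317) = 10·14.8·(0.039702) = 5.8759 kWh/t
P = W·T = 5.8759·1361.0 = 7997.1 kW

P = 7997.1 kW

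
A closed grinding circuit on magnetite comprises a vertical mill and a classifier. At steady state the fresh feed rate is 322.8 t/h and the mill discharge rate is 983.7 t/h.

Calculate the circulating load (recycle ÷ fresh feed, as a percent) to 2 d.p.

CL = 204.74 %

Steady state: M = F + R.
R = M − F = 983.7 − 322.8 = 660.9 t/h
CL = 100·R/F = 100·660.9/322.8 = 204.74 %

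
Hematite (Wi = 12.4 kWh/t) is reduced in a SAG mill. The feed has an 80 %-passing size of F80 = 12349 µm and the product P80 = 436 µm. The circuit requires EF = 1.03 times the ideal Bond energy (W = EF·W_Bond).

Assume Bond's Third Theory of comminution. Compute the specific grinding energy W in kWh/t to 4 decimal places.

W = 4.9674 kWh/t

W_Bond = 10·Wi·(1/√P₈₀ − 1/√F₈₀)
1/√436 = 0.047891;  1/√12349 = 0.008999
W = 10·12.4·(0.047891 − 0.008999) = 4.8227 kWh/t
W_actual = 1.03 × 4.8227 = 4.9674 kWh/t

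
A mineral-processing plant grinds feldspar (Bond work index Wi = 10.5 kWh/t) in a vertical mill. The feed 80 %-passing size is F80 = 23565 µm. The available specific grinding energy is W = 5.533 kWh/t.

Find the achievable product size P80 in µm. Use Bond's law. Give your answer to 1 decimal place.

W = 10·Wi·[P80^(−½) − F80^(−½)]
⇒ 1/√P80 = W/(10·Wi) + 1/√F80
  = 5.5330/(10·10.5) + 1/√23565 = 0.052695 + 0.006514 = 0.059210
P80 = (1/0.059210)² = 16.8892² = 285.24 µm

P80 = 285.2 µm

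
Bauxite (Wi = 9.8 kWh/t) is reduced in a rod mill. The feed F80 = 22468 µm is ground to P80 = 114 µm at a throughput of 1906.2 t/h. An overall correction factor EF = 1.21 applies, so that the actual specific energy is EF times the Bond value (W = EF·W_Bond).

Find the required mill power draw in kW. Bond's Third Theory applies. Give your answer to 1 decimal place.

Bond: W = 10·Wi·(1/√P80 − 1/√F80)
W = 10·9.8·(1/√114 − 1/√22468) = 10·9.8·(0.086987) = 8.5247 kWh/t
With EF = 1.21: W = 8.5247·1.21 = 10.3149 kWh/t
P = W·T = 10.3149·1906.2 = 19662.3 kW

P = 19662.3 kW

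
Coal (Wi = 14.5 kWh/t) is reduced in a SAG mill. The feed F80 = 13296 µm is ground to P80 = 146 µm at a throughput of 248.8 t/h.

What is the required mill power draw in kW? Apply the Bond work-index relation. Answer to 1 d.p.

Bond:  W = 10 Wi (1/√P − 1/√F)
W = 10·14.5·(1/√146 − 1/√13296) = 10·14.5·(0.074088) = 10.7428 kWh/t
P = W·T = 10.7428·248.8 = 2672.8 kW

P = 2672.8 kW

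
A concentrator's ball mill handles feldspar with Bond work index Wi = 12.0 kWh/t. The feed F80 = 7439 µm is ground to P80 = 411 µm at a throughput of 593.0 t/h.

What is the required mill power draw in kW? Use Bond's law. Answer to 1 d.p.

P = 2685.0 kW

Bond:  W = 10 Wi (1/√P − 1/√F)
W = 10·12.0·(1/√411 − 1/√7439) = 10·12.0·(0.037732) = 4.5279 kWh/t
P_mill = W·ṁ = 4.5279·593.0 = 2685.0 kW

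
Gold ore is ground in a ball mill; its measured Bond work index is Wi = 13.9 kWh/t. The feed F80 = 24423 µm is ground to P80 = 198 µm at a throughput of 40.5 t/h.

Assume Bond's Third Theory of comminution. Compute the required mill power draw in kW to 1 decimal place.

P = 364.0 kW

W = 10 Wi (P80^-0.5 − F80^-0.5)
W = 10·13.9·(1/√198 − 1/√24423) = 10·13.9·(0.064668) = 8.9889 kWh/t
Mill draw = 8.9889 × 40.5 = 364.0 kW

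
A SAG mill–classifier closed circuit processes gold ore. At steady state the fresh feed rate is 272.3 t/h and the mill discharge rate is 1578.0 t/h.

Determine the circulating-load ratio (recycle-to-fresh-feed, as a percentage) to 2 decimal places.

Mill node: discharge = fresh + recycle.
R = M − F = 1578.0 − 272.3 = 1305.7 t/h
CL = 100·R/F = 100·1305.7/272.3 = 479.51 %

CL = 479.51 %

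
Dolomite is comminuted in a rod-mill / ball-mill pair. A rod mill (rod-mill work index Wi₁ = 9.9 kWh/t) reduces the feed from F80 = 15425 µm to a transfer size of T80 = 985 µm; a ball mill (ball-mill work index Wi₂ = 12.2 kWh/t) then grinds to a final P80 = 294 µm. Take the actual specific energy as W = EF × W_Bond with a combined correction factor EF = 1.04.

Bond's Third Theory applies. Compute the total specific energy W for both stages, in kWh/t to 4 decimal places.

W = 5.8086 kWh/t

W = 10 Wi / √P80 − 10 Wi / √F80
Stage 1 (15425→985 µm, Wi₁=9.9): W₁ = 10·9.9·(0.031863 − 0.008052) = 2.3573 kWh/t
Stage 2 (985→294 µm, Wi₂=12.2): W₂ = 10·12.2·(0.058321 − 0.031863) = 3.2279 kWh/t
W = W₁ + W₂ = 2.3573 + 3.2279 = 5.5852 kWh/t
Corrected W = EF·W_Bond = 1.04·5.5852 = 5.8086 kWh/t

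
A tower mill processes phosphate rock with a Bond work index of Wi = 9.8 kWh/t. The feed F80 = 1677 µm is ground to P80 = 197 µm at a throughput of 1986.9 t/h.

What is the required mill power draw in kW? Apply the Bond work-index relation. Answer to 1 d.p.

W_Bond = 10·Wi·(1/√P₈₀ − 1/√F₈₀)
W = 10·9.8·(1/√197 − 1/√1677) = 10·9.8·(0.046828) = 4.5891 kWh/t
P = W·T = 4.5891·1986.9 = 9118.1 kW

P = 9118.1 kW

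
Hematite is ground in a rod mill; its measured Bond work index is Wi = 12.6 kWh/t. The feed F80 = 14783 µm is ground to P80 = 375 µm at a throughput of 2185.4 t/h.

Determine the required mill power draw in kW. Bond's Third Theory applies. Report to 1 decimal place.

P = 11954.8 kW

Bond:  W = 10 Wi (1/√P − 1/√F)
W = 10·12.6·(1/√375 − 1/√14783) = 10·12.6·(0.043415) = 5.4703 kWh/t
Power = W × throughput = 5.4703 kWh/t × 2185.4 t/h = 11954.8 kW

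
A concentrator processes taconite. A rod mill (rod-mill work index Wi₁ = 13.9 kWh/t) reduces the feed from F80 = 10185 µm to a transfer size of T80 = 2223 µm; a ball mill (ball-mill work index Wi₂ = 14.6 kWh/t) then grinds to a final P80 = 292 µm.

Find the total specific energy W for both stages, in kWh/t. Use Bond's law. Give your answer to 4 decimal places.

W = 10 Wi (P80^-0.5 − F80^-0.5)
Stage 1 (10185→2223 µm, Wi₁=13.9): W₁ = 10·13.9·(0.021209 − 0.009909) = 1.5708 kWh/t
Stage 2 (2223→292 µm, Wi₂=14.6): W₂ = 10·14.6·(0.058521 − 0.021209) = 5.4474 kWh/t
W = W₁ + W₂ = 1.5708 + 5.4474 = 7.0182 kWh/t

W = 7.0182 kWh/t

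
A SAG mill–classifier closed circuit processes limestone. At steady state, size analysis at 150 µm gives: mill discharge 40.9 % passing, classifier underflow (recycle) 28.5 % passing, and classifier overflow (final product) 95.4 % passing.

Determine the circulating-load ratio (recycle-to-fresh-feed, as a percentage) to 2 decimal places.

Balance %-passing 150 µm (r = R/F):
(1+r)·d = r·u + o ⇒ r = (o−d)/(d−u)
r = (95.4 − 40.9)/(40.9 − 28.5) = 54.5/12.4 = 4.3952
CL = 100·r = 439.52 %

CL = 439.52 %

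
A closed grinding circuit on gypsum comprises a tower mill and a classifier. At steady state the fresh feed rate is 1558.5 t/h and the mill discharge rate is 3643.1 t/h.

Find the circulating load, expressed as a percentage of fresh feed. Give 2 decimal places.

Discharge = new feed + return, hence
R = M − F = 3643.1 − 1558.5 = 2084.6 t/h
CL = 100·R/F = 100·2084.6/1558.5 = 133.76 %

CL = 133.76 %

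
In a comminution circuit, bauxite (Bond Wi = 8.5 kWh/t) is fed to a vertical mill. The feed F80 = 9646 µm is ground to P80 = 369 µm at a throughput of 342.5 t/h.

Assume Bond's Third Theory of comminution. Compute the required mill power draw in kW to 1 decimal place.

P = 1219.1 kW

W = 10 Wi / √P80 − 10 Wi / √F80
W = 10·8.5·(1/√369 − 1/√9646) = 10·8.5·(0.041876) = 3.5595 kWh/t
P_mill = W·ṁ = 3.5595·342.5 = 1219.1 kW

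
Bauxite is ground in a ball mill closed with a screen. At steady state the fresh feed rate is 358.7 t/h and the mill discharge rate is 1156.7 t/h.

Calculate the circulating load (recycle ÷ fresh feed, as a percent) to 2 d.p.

Mill node: discharge = fresh + recycle.
R = M − F = 1156.7 − 358.7 = 798.0 t/h
CL = 100·R/F = 100·798.0/358.7 = 222.47 %

CL = 222.47 %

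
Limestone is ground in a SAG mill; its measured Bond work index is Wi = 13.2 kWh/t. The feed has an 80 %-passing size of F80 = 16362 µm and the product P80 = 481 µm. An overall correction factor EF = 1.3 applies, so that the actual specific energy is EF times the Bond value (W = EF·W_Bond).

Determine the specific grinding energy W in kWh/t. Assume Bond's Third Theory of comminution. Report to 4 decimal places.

W = 6.4828 kWh/t

Bond: W = 10·Wi·(1/√P80 − 1/√F80)
1/√481 = 0.045596;  1/√16362 = 0.007818
W = 10·13.2·(0.045596 − 0.007818) = 4.9867 kWh/t
Corrected W = EF·W_Bond = 1.3·4.9867 = 6.4828 kWh/t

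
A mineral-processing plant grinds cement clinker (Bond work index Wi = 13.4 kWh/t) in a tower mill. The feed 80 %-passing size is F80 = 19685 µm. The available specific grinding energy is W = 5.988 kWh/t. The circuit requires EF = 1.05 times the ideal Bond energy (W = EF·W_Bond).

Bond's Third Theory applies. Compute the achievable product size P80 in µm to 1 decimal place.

P80 = 405.1 µm

Bond: W = 10·Wi·(1/√P80 − 1/√F80)
W_Bond = W / EF = 5.988 / 1.05 = 5.7029 kWh/t
⇒ 1/√P80 = W_Bond/(10 Wi) + 1/√F80
  = 5.7029/(10·13.4) + 1/√19685 = 0.042559 + 0.007127 = 0.049686
P80 = (1/0.049686)² = 20.1264² = 405.07 µm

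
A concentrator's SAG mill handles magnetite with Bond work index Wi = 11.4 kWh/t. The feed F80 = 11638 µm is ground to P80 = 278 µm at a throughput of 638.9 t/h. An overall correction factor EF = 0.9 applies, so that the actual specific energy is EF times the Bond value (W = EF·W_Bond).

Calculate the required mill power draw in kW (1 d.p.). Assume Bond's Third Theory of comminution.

W_Bond = 10·Wi·(1/√P₈₀ − 1/√F₈₀)
W = 10·11.4·(1/√278 − 1/√11638) = 10·11.4·(0.050706) = 5.7805 kWh/t
Corrected W = EF·W_Bond = 0.9·5.7805 = 5.2025 kWh/t
Mill draw = 5.2025 × 638.9 = 3323.9 kW

P = 3323.9 kW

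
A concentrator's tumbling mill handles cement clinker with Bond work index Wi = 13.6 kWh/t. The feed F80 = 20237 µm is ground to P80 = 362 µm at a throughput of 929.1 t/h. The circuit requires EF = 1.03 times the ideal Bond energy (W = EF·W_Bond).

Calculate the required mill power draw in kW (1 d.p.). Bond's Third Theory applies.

P = 5925.6 kW

W = 10·Wi·(P80^(-½) − F80^(-½))
W = 10·13.6·(1/√362 − 1/√20237) = 10·13.6·(0.045529) = 6.1920 kWh/t
Corrected W = EF·W_Bond = 1.03·6.1920 = 6.3777 kWh/t
Mill draw = 6.3777 × 929.1 = 5925.6 kW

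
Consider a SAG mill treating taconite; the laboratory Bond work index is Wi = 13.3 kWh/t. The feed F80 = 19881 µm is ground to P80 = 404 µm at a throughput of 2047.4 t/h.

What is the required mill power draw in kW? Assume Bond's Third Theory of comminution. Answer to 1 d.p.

P = 11616.4 kW

Bond: W = 10·Wi·(1/√P80 − 1/√F80)
W = 10·13.3·(1/√404 − 1/√19881) = 10·13.3·(0.042660) = 5.6737 kWh/t
P = W·T = 5.6737·2047.4 = 11616.4 kW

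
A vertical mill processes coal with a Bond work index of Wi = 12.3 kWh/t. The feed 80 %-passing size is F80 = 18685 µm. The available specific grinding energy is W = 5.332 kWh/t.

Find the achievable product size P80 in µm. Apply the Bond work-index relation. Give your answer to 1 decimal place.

P80 = 389.6 µm

W = 10 Wi (1/√P80 − 1/√F80)  [Bond]
P80^-0.5 = F80^-0.5 + W/(10 Wi)
  = 5.3320/(10·12.3) + 1/√18685 = 0.043350 + 0.007316 = 0.050665
P80 = (1/0.050665)² = 19.7374² = 389.56 µm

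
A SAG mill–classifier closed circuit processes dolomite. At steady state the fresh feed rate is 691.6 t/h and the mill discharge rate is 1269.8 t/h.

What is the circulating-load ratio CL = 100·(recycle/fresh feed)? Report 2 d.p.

M = F + R at steady state, so:
R = M − F = 1269.8 − 691.6 = 578.2 t/h
CL = 100·R/F = 100·578.2/691.6 = 83.60 %

CL = 83.60 %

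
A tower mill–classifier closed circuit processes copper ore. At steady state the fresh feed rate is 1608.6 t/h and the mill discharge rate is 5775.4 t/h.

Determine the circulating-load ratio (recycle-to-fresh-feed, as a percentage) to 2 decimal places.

CL = 259.03 %

M = F + R at steady state, so:
R = M − F = 5775.4 − 1608.6 = 4166.8 t/h
CL = 100·R/F = 100·4166.8/1608.6 = 259.03 %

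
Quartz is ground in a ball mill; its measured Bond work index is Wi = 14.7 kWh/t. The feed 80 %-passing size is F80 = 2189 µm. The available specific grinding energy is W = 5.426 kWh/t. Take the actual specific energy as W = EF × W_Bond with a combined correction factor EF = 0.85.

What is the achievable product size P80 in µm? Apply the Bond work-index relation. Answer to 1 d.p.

P80 = 238.2 µm

W = 10 Wi (1/√P80 − 1/√F80)  [Bond]
W_Bond = W / EF = 5.426 / 0.85 = 6.3835 kWh/t
⇒ 1/√P80 = W_Bond/(10·Wi) + 1/√F80
  = 6.3835/(10·14.7) + 1/√2189 = 0.043425 + 0.021374 = 0.064799
P80 = (1/0.064799)² = 15.4324² = 238.16 µm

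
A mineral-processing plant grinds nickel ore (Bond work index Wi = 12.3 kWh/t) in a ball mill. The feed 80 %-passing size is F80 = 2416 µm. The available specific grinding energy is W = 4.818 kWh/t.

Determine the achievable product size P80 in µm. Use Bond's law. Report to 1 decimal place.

W = 10·Wi·(P80^(-½) − F80^(-½))
P80^-0.5 = F80^-0.5 + W/(10 Wi)
  = 4.8180/(10·12.3) + 1/√2416 = 0.039171 + 0.020345 = 0.059515
P80 = (1/0.059515)² = 16.8024² = 282.32 µm

P80 = 282.3 µm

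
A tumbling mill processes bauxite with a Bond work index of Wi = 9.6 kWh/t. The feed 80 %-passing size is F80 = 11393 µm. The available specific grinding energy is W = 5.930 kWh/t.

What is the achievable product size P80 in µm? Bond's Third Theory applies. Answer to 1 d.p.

P80 = 197.6 µm

W = 10 Wi (1/√P80 − 1/√F80)  [Bond]
P80^(−½) = W/(10 Wi) + F80^(−½)
  = 5.9300/(10·9.6) + 1/√11393 = 0.061771 + 0.009369 = 0.071140
P80 = (1/0.071140)² = 14.0569² = 197.60 µm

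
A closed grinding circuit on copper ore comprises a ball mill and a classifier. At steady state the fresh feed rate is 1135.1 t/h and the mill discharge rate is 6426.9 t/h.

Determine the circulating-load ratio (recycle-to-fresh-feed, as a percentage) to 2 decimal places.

CL = 466.20 %

Steady state: M = F + R.
R = M − F = 6426.9 − 1135.1 = 5291.8 t/h
CL = 100·R/F = 100·5291.8/1135.1 = 466.20 %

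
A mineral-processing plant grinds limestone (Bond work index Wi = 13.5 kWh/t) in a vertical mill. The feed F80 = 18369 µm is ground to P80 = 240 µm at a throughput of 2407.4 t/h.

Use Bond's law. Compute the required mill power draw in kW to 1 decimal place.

W = 10·Wi·(P80^(-½) − F80^(-½))
W = 10·13.5·(1/√240 − 1/√18369) = 10·13.5·(0.057171) = 7.7181 kWh/t
P_mill = W·ṁ = 7.7181·2407.4 = 18580.6 kW

P = 18580.6 kW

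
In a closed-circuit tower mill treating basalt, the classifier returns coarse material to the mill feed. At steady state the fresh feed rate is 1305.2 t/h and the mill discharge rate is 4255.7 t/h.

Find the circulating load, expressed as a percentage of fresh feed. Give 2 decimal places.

CL = 226.06 %

Steady state: M = F + R.
R = M − F = 4255.7 − 1305.2 = 2950.5 t/h
CL = 100·R/F = 100·2950.5/1305.2 = 226.06 %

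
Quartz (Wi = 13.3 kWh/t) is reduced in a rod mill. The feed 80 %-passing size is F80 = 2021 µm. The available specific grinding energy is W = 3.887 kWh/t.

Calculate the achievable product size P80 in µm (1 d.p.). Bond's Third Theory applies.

W = 10 Wi (1/√P80 − 1/√F80)  [Bond]
⇒ 1/√P80 = W/(10 Wi) + 1/√F80
  = 3.8870/(10·13.3) + 1/√2021 = 0.029226 + 0.022244 = 0.051470
P80 = (1/0.051470)² = 19.4289² = 377.48 µm

P80 = 377.5 µm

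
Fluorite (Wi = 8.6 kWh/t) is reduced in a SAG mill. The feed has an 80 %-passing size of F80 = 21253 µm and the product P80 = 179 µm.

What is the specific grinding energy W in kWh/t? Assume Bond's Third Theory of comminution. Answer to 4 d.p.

W = 10 Wi (1/√P80 − 1/√F80)  [Bond]
1/√179 = 0.074744;  1/√21253 = 0.006859
W = 10·8.6·(0.074744 − 0.006859) = 5.8380 kWh/t

W = 5.8380 kWh/t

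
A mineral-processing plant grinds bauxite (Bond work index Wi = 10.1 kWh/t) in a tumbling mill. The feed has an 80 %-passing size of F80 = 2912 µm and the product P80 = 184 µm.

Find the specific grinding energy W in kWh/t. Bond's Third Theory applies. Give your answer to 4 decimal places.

W_Bond = 10·Wi·(1/√P₈₀ − 1/√F₈₀)
1/√184 = 0.073721;  1/√2912 = 0.018531
W = 10·10.1·(0.073721 − 0.018531) = 5.5742 kWh/t

W = 5.5742 kWh/t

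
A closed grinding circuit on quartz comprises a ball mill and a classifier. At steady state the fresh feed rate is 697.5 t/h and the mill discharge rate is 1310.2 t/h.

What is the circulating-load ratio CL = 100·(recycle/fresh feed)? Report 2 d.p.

Discharge = new feed + return, hence
R = M − F = 1310.2 − 697.5 = 612.7 t/h
CL = 100·R/F = 100·612.7/697.5 = 87.84 %

CL = 87.84 %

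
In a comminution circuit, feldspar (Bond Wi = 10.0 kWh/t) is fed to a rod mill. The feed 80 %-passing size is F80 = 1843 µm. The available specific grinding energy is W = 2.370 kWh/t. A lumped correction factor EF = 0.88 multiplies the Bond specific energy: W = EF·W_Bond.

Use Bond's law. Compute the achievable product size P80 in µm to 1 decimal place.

Bond:  W = 10 Wi (1/√P − 1/√F)
W_Bond = W / EF = 2.370 / 0.88 = 2.6932 kWh/t
⇒ 1/√P80 = W_Bond/(10 Wi) + 1/√F80
  = 2.6932/(10·10.0) + 1/√1843 = 0.026932 + 0.023294 = 0.050225
P80 = (1/0.050225)² = 19.9102² = 396.42 µm

P80 = 396.4 µm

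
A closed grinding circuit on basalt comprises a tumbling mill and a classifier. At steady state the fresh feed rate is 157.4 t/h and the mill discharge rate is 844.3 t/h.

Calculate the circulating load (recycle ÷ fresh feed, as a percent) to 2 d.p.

M = F + R at steady state, so:
R = M − F = 844.3 − 157.4 = 686.9 t/h
CL = 100·R/F = 100·686.9/157.4 = 436.40 %

CL = 436.40 %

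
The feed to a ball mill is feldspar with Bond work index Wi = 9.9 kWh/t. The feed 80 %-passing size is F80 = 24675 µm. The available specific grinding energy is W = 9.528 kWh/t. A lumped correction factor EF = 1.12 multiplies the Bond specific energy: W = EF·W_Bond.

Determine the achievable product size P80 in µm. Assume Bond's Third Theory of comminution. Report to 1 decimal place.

P80 = 117.4 µm

W = 10 Wi (1/√P80 − 1/√F80)  [Bond]
W_Bond = W / EF = 9.528 / 1.12 = 8.5071 kWh/t
1/√P80 = 1/√F80 + W_Bond/(10·Wi)
  = 8.5071/(10·9.9) + 1/√24675 = 0.085931 + 0.006366 = 0.092297
P80 = (1/0.092297)² = 10.8346² = 117.39 µm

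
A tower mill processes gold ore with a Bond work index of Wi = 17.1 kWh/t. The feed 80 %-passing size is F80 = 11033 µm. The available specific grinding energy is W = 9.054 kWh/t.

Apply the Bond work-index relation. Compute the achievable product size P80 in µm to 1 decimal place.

P80 = 256.3 µm

W = 10 Wi (P80^-0.5 − F80^-0.5)
⇒ 1/√P80 = W/(10 Wi) + 1/√F80
  = 9.0540/(10·17.1) + 1/√11033 = 0.052947 + 0.009520 = 0.062468
P80 = (1/0.062468)² = 16.0083² = 256.26 µm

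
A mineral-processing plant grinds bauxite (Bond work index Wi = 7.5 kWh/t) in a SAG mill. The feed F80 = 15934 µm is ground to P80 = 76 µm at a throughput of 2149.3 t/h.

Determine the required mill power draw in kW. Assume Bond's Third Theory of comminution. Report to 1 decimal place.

Bond: W = 10·Wi·(1/√P80 − 1/√F80)
W = 10·7.5·(1/√76 − 1/√15934) = 10·7.5·(0.106786) = 8.0089 kWh/t
Power = W × throughput = 8.0089 kWh/t × 2149.3 t/h = 17213.6 kW

P = 17213.6 kW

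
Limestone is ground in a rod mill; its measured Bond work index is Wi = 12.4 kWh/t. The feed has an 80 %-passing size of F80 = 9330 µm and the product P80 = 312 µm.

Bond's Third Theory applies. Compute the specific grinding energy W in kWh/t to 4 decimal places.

W = 10 Wi (P80^-0.5 − F80^-0.5)
1/√312 = 0.056614;  1/√9330 = 0.010353
W = 10·12.4·(0.056614 − 0.010353) = 5.7364 kWh/t

W = 5.7364 kWh/t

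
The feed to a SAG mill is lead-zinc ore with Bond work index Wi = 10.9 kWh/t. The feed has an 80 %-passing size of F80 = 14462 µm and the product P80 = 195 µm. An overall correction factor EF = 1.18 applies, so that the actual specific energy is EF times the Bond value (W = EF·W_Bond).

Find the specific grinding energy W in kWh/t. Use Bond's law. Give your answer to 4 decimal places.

Bond:  W = 10 Wi (1/√P − 1/√F)
1/√195 = 0.071611;  1/√14462 = 0.008315
W = 10·10.9·(0.071611 − 0.008315) = 6.8993 kWh/t
With EF = 1.18: W = 6.8993·1.18 = 8.1411 kWh/t

W = 8.1411 kWh/t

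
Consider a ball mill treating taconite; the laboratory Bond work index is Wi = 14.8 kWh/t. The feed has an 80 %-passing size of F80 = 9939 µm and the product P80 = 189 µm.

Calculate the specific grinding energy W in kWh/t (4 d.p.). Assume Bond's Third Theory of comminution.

W = 10 Wi (1/√P80 − 1/√F80)  [Bond]
1/√189 = 0.072739;  1/√9939 = 0.010031
W = 10·14.8·(0.072739 − 0.010031) = 9.2809 kWh/t

W = 9.2809 kWh/t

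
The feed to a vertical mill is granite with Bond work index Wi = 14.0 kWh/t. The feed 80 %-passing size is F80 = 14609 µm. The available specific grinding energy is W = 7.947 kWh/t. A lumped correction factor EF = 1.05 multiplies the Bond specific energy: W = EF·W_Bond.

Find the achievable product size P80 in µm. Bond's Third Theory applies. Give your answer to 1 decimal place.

P80 = 257.4 µm

W = 10 Wi (P80^-0.5 − F80^-0.5)
W_Bond = W / EF = 7.947 / 1.05 = 7.5686 kWh/t
1/√P80 = 1/√F80 + W_Bond/(10·Wi)
  = 7.5686/(10·14.0) + 1/√14609 = 0.054061 + 0.008274 = 0.062335
P80 = (1/0.062335)² = 16.0424² = 257.36 µm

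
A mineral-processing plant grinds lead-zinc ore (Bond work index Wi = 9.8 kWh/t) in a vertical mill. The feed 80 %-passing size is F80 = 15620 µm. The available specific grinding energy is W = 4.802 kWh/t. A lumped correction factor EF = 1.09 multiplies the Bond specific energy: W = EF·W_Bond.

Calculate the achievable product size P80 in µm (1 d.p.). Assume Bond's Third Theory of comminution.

P80 = 356.6 µm

W_Bond = 10·Wi·(1/√P₈₀ − 1/√F₈₀)
W_Bond = W / EF = 4.802 / 1.09 = 4.4055 kWh/t
P80^-0.5 = F80^-0.5 + W_Bond/(10 Wi)
  = 4.4055/(10·9.8) + 1/√15620 = 0.044954 + 0.008001 = 0.052955
P80 = (1/0.052955)² = 18.8838² = 356.60 µm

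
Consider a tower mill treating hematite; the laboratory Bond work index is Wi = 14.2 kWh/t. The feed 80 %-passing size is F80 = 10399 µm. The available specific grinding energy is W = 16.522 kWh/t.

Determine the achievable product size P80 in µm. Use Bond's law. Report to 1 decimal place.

W = 10 Wi (P80^-0.5 − F80^-0.5)
P80^-0.5 = F80^-0.5 + W/(10 Wi)
  = 16.5220/(10·14.2) + 1/√10399 = 0.116352 + 0.009806 = 0.126158
P80 = (1/0.126158)² = 7.9265² = 62.83 µm

P80 = 62.8 µm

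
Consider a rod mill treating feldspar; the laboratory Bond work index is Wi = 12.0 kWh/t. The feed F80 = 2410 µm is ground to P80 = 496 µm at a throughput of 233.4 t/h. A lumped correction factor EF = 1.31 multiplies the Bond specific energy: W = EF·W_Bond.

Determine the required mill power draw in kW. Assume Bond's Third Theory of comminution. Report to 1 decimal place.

W = 10 Wi (1/√P80 − 1/√F80)  [Bond]
W = 10·12.0·(1/√496 − 1/√2410) = 10·12.0·(0.024531) = 2.9438 kWh/t
Corrected W = EF·W_Bond = 1.31·2.9438 = 3.8563 kWh/t
Mill draw = 3.8563 × 233.4 = 900.1 kW

P = 900.1 kW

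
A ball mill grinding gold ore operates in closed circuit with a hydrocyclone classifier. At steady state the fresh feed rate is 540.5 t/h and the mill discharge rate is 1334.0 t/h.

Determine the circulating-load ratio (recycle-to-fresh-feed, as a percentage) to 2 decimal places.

Mill node: discharge = fresh + recycle.
R = M − F = 1334.0 − 540.5 = 793.5 t/h
CL = 100·R/F = 100·793.5/540.5 = 146.81 %

CL = 146.81 %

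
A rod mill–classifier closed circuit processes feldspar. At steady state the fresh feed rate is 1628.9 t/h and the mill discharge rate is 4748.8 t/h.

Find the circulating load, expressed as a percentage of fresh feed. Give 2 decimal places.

Mill node: discharge = fresh + recycle.
R = M − F = 4748.8 − 1628.9 = 3119.9 t/h
CL = 100·R/F = 100·3119.9/1628.9 = 191.53 %

CL = 191.53 %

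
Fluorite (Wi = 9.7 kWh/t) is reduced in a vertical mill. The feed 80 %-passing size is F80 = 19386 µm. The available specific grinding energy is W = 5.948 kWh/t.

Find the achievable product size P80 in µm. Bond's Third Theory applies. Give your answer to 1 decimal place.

Bond:  W = 10 Wi (1/√P − 1/√F)
⇒ 1/√P80 = W/(10 Wi) + 1/√F80
  = 5.9480/(10·9.7) + 1/√19386 = 0.061320 + 0.007182 = 0.068502
P80 = (1/0.068502)² = 14.5982² = 213.11 µm

P80 = 213.1 µm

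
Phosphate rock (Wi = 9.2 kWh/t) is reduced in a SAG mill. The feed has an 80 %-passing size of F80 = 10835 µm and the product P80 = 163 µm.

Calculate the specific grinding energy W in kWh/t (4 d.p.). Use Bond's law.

W_Bond = 10·Wi·(1/√P₈₀ − 1/√F₈₀)
1/√163 = 0.078326;  1/√10835 = 0.009607
W = 10·9.2·(0.078326 − 0.009607) = 6.3222 kWh/t

W = 6.3222 kWh/t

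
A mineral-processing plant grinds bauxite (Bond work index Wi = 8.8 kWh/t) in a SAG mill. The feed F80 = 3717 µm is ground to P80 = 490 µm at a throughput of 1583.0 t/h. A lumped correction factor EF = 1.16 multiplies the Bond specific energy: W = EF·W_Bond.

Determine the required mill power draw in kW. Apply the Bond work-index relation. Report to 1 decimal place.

W_Bond = 10·Wi·(1/√P₈₀ − 1/√F₈₀)
W = 10·8.8·(1/√490 − 1/√3717) = 10·8.8·(0.028773) = 2.5320 kWh/t
W_actual = 1.16 × 2.5320 = 2.9372 kWh/t
P_mill = W·ṁ = 2.9372·1583.0 = 4649.5 kW

P = 4649.5 kW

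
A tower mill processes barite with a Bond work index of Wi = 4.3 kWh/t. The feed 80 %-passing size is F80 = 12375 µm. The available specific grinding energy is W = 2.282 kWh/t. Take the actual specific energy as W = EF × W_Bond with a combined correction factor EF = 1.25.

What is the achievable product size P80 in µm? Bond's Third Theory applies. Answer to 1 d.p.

W = 10·Wi·[P80^(−½) − F80^(−½)]
W_Bond = W / EF = 2.282 / 1.25 = 1.8256 kWh/t
P80^(−½) = W_Bond/(10 Wi) + F80^(−½)
  = 1.8256/(10·4.3) + 1/√12375 = 0.042456 + 0.008989 = 0.051445
P80 = (1/0.051445)² = 19.4382² = 377.84 µm

P80 = 377.8 µm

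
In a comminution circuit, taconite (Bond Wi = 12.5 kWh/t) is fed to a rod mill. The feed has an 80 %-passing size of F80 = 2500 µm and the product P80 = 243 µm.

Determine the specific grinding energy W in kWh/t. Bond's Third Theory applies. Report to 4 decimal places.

W = 10·Wi·[P80^(−½) − F80^(−½)]
1/√243 = 0.064150;  1/√2500 = 0.020000
W = 10·12.5·(0.064150 − 0.020000) = 5.5188 kWh/t

W = 5.5188 kWh/t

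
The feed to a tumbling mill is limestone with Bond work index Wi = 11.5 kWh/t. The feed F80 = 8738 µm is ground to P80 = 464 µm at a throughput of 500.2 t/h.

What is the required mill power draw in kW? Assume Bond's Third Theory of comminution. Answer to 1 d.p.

P = 2055.1 kW

W = 10·Wi·(P80^(-½) − F80^(-½))
W = 10·11.5·(1/√464 − 1/√8738) = 10·11.5·(0.035726) = 4.1085 kWh/t
Mill draw = 4.1085 × 500.2 = 2055.1 kW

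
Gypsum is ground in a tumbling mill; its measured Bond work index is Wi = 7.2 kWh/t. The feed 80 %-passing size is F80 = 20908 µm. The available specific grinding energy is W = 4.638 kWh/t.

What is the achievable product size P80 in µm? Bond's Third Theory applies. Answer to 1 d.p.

W = 10 Wi (1/√P80 − 1/√F80)  [Bond]
⇒ 1/√P80 = W/(10·Wi) + 1/√F80
  = 4.6380/(10·7.2) + 1/√20908 = 0.064417 + 0.006916 = 0.071332
P80 = (1/0.071332)² = 14.0189² = 196.53 µm

P80 = 196.5 µm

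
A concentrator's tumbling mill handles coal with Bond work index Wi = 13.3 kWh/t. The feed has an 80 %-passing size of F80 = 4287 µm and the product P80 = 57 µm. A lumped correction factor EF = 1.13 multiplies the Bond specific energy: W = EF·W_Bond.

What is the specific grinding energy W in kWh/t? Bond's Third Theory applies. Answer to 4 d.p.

W = 10·Wi·[P80^(−½) − F80^(−½)]
1/√57 = 0.132453;  1/√4287 = 0.015273
W = 10·13.3·(0.132453 − 0.015273) = 15.5850 kWh/t
Apply correction: 15.5850 × 1.13 = 17.6110 kWh/t

W = 17.6110 kWh/t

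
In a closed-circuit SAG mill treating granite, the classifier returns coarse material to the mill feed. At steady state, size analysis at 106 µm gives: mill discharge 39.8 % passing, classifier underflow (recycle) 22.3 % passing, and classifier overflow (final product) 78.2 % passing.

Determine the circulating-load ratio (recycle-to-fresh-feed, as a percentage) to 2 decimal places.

CL = 219.43 %

Balance %-passing 106 µm (r = R/F):
(1+r)d = ru + o → r = (o−d)/(d−u)
r = (78.2 − 39.8)/(39.8 − 22.3) = 38.4/17.5 = 2.1943
CL = 100·r = 219.43 %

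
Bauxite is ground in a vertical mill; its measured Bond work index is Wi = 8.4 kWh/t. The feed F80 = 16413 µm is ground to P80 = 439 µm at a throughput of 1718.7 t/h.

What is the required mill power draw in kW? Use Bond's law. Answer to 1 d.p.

Bond:  W = 10 Wi (1/√P − 1/√F)
W = 10·8.4·(1/√439 − 1/√16413) = 10·8.4·(0.039922) = 3.3534 kWh/t
P = W·T = 3.3534·1718.7 = 5763.5 kW

P = 5763.5 kW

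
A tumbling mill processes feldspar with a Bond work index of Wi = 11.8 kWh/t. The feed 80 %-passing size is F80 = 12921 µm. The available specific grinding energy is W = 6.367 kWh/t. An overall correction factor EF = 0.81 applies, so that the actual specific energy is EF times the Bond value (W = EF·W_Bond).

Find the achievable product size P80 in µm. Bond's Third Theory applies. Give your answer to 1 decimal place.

P80 = 175.8 µm

W = 10 Wi (P80^-0.5 − F80^-0.5)
W_Bond = W / EF = 6.367 / 0.81 = 7.8605 kWh/t
⇒ 1/√P80 = W_Bond/(10·Wi) + 1/√F80
  = 7.8605/(10·11.8) + 1/√12921 = 0.066614 + 0.008797 = 0.075412
P80 = (1/0.075412)² = 13.2605² = 175.84 µm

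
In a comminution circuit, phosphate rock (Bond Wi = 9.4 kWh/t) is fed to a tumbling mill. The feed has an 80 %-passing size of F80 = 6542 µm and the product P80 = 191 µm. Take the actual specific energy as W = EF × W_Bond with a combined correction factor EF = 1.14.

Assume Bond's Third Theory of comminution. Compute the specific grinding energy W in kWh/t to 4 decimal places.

W = 6.4289 kWh/t

Bond:  W = 10 Wi (1/√P − 1/√F)
1/√191 = 0.072357;  1/√6542 = 0.012364
W = 10·9.4·(0.072357 − 0.012364) = 5.6394 kWh/t
With EF = 1.14: W = 5.6394·1.14 = 6.4289 kWh/t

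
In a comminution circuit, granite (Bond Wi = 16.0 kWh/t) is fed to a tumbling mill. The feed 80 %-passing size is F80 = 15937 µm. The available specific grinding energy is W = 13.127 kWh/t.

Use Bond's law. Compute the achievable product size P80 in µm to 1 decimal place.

W = 10 Wi / √P80 − 10 Wi / √F80
1/√P80 = 1/√F80 + W/(10·Wi)
  = 13.1270/(10·16.0) + 1/√15937 = 0.082044 + 0.007921 = 0.089965
P80 = (1/0.089965)² = 11.1154² = 123.55 µm

P80 = 123.6 µm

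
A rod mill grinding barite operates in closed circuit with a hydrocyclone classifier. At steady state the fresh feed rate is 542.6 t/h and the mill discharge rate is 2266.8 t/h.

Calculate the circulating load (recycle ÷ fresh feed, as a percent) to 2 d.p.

CL = 317.77 %

Steady state: M = F + R.
R = M − F = 2266.8 − 542.6 = 1724.2 t/h
CL = 100·R/F = 100·1724.2/542.6 = 317.77 %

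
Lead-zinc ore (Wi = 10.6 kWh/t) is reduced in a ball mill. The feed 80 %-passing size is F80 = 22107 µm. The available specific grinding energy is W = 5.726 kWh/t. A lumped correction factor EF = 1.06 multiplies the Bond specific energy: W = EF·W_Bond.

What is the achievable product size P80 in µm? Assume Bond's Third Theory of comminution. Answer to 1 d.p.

W = 10 Wi (P80^-0.5 − F80^-0.5)
W_Bond = W / EF = 5.726 / 1.06 = 5.4019 kWh/t
P80^(−½) = W_Bond/(10 Wi) + F80^(−½)
  = 5.4019/(10·10.6) + 1/√22107 = 0.050961 + 0.006726 = 0.057687
P80 = (1/0.057687)² = 17.3350² = 300.50 µm

P80 = 300.5 µm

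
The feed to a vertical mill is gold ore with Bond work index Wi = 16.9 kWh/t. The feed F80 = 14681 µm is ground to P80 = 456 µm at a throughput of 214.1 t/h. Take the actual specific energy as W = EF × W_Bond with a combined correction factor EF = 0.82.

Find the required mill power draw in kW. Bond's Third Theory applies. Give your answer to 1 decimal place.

P = 1144.6 kW

Bond: W = 10·Wi·(1/√P80 − 1/√F80)
W = 10·16.9·(1/√456 − 1/√14681) = 10·16.9·(0.038576) = 6.5194 kWh/t
With EF = 0.82: W = 6.5194·0.82 = 5.3459 kWh/t
Mill draw = 5.3459 × 214.1 = 1144.6 kW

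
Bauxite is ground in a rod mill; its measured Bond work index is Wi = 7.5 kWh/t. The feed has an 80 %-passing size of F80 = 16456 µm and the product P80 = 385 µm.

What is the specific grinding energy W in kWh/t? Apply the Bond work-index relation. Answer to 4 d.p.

Bond:  W = 10 Wi (1/√P − 1/√F)
1/√385 = 0.050965;  1/√16456 = 0.007795
W = 10·7.5·(0.050965 − 0.007795) = 3.2377 kWh/t

W = 3.2377 kWh/t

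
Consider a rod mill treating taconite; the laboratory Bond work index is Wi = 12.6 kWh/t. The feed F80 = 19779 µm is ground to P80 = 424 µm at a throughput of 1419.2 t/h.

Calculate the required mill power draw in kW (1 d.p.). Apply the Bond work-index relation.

W = 10 Wi / √P80 − 10 Wi / √F80
W = 10·12.6·(1/√424 − 1/√19779) = 10·12.6·(0.041454) = 5.2232 kWh/t
P = W·T = 5.2232·1419.2 = 7412.7 kW

P = 7412.7 kW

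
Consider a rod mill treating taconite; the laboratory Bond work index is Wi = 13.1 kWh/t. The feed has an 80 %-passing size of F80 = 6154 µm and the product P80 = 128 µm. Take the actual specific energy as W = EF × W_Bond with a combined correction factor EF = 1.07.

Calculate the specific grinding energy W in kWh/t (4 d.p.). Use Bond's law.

W = 10.6026 kWh/t

W = 10·Wi·[P80^(−½) − F80^(−½)]
1/√128 = 0.088388;  1/√6154 = 0.012747
W = 10·13.1·(0.088388 − 0.012747) = 9.9090 kWh/t
W_actual = 1.07 × 9.9090 = 10.6026 kWh/t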